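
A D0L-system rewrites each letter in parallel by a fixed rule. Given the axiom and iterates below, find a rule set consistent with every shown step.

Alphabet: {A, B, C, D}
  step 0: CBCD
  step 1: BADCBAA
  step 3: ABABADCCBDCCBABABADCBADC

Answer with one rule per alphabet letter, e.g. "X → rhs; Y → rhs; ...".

A->CB, B->DC, C->BA, D->A

  step 0 ⇒ step 1: CBCD ⇒ BA·DC·BA·A
    B ↦ DC
    C ↦ BA
    D ↦ A
    A ↦ CB  (constrained at step 1)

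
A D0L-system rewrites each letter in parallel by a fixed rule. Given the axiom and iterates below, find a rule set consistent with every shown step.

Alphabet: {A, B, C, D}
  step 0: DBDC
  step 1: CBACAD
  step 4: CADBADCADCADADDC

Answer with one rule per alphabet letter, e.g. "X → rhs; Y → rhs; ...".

  step 0 ⇒ step 1: DBDC ⇒ C·BA·C·AD
    B ↦ BA
    C ↦ AD
    D ↦ C
    A ↦ D  (constrained at step 1)

A->D, B->BA, C->AD, D->C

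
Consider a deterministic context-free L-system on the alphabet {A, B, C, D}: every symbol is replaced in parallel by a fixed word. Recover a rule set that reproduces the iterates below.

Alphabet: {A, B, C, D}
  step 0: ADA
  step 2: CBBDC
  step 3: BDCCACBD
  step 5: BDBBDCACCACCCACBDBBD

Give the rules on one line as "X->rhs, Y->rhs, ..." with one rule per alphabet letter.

A->B, B->C, C->BD, D->AC

  step 2 ⇒ step 3: CBBDC ⇒ BD·C·C·AC·BD
    B ↦ C
    C ↦ BD
    D ↦ AC
    A ↦ B  (constrained at step 0)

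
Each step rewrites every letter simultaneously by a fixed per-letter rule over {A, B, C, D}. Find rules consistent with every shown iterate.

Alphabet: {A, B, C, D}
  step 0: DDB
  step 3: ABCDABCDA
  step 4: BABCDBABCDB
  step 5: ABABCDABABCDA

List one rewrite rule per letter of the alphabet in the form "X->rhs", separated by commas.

  step 4 ⇒ step 5: BABCDBABCDB ⇒ A·B·A·B·CD·A·B·A·B·CD·A
    A ↦ B
    B ↦ A
    C ↦ B
    D ↦ CD

A->B, B->A, C->B, D->CD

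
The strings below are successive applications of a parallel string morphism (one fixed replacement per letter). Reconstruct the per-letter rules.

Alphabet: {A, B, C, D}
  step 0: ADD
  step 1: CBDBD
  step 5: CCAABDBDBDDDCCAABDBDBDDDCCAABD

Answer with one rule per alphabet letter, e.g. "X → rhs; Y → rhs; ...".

  step 0 ⇒ step 1: ADD ⇒ C·BD·BD
    A ↦ C
    D ↦ BD
    B ↦ AA  (constrained at step 1)
    C ↦ D  (constrained at step 1)

A->C, B->AA, C->D, D->BD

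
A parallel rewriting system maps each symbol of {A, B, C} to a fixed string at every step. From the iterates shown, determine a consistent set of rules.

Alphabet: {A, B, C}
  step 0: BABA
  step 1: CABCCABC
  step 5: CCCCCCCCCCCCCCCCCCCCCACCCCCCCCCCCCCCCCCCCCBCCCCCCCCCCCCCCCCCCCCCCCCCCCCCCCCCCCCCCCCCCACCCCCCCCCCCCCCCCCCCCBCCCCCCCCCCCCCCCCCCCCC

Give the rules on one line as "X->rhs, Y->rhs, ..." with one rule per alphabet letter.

  step 0 ⇒ step 1: BABA ⇒ CA·BC·CA·BC
    A ↦ BC
    B ↦ CA
    C ↦ CC  (constrained at step 1)

A->BC, B->CA, C->CC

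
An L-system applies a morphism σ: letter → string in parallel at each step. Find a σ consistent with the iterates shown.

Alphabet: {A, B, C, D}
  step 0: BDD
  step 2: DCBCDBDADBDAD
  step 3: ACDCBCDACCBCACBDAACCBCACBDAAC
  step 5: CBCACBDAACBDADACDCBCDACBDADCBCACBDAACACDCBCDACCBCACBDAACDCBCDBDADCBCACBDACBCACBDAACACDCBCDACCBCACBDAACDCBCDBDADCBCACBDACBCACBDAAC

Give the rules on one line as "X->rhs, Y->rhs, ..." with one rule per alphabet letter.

  step 2 ⇒ step 3: DCBCDBDADBDAD ⇒ AC·D·CBC·D·AC·CBC·AC·BDA·AC·CBC·AC·BDA·AC
    A ↦ BDA
    B ↦ CBC
    C ↦ D
    D ↦ AC

A->BDA, B->CBC, C->D, D->AC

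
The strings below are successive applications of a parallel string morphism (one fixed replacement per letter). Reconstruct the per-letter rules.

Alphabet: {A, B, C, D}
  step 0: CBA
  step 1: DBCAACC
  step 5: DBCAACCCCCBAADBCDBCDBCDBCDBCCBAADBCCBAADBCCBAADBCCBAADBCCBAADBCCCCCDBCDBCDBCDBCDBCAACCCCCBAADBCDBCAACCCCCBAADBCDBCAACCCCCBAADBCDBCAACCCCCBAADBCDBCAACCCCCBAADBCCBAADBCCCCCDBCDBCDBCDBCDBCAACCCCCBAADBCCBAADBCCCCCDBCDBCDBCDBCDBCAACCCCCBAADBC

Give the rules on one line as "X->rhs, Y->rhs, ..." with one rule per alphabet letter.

  step 0 ⇒ step 1: CBA ⇒ DBC·AA·CC
    A ↦ CC
    B ↦ AA
    C ↦ DBC
    D ↦ CB  (constrained at step 1)

A->CC, B->AA, C->DBC, D->CB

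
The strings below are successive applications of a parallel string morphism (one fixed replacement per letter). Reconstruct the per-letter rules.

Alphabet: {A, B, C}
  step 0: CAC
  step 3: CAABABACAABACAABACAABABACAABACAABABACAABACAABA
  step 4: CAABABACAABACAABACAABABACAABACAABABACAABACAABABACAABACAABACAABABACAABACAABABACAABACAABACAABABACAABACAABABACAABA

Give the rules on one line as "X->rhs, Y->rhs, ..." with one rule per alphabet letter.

A->BA, B->CAA, C->CAA

  step 3 ⇒ step 4: CAABABACAABACAABACAABABACAABACAABABACAABACAABA ⇒ CAA·BA·BA·CAA·BA·CAA·BA·CAA·BA·BA·CAA·BA·CAA·BA·BA·CAA·BA·CAA·BA·BA·CAA·BA·CAA·BA·CAA·BA·BA·CAA·BA·CAA·BA·BA·CAA·BA·CAA·BA·CAA·BA·BA·CAA·BA·CAA·BA·BA·CAA·BA
    A ↦ BA
    B ↦ CAA
    C ↦ CAA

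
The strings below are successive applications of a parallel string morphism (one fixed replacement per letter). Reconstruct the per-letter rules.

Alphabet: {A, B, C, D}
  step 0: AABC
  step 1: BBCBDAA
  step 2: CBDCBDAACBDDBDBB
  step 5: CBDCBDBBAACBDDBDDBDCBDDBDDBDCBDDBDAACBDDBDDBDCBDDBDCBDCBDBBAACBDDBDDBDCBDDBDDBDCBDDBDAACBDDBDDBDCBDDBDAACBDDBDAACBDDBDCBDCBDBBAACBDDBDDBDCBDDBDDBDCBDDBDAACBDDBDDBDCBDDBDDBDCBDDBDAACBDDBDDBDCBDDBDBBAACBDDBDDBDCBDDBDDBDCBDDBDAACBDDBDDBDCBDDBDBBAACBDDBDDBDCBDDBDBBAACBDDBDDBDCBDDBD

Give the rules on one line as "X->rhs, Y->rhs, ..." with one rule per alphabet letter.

  step 1 ⇒ step 2: BBCBDAA ⇒ CBD·CBD·AA·CBD·DBD·B·B
    A ↦ B
    B ↦ CBD
    C ↦ AA
    D ↦ DBD

A->B, B->CBD, C->AA, D->DBD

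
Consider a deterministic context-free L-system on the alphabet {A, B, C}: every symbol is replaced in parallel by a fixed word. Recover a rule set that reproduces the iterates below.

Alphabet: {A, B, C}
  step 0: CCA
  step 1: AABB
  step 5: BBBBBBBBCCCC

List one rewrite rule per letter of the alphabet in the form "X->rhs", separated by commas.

  step 0 ⇒ step 1: CCA ⇒ A·A·BB
    A ↦ BB
    C ↦ A
    B ↦ C  (constrained at step 1)

A->BB, B->C, C->A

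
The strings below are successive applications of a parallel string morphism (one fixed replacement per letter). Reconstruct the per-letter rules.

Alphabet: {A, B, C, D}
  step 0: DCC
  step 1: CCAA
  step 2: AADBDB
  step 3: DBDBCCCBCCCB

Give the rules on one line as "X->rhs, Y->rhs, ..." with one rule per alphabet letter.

  step 2 ⇒ step 3: AADBDB ⇒ DB·DB·CC·CB·CC·CB
    A ↦ DB
    B ↦ CB
    D ↦ CC
  step 0 ⇒ step 1: DCC ⇒ CC·A·A
    C ↦ A

A->DB, B->CB, C->A, D->CC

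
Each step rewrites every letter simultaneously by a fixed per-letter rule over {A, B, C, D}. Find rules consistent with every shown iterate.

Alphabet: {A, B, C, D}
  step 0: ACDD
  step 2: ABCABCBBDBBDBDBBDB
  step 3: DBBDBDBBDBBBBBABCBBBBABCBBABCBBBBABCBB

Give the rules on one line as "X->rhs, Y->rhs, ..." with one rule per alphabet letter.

A->D, B->BB, C->DB, D->ABC

  step 2 ⇒ step 3: ABCABCBBDBBDBDBBDB ⇒ D·BB·DB·D·BB·DB·BB·BB·ABC·BB·BB·ABC·BB·ABC·BB·BB·ABC·BB
    A ↦ D
    B ↦ BB
    C ↦ DB
    D ↦ ABC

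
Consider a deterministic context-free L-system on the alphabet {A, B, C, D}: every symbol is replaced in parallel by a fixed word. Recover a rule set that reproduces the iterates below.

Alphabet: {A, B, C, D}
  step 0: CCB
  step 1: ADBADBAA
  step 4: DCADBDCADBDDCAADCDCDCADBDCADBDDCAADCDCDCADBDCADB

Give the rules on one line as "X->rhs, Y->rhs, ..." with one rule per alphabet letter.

  step 0 ⇒ step 1: CCB ⇒ ADB·ADB·AA
    B ↦ AA
    C ↦ ADB
    A ↦ D  (constrained at step 1)
    D ↦ DC  (constrained at step 1)

A->D, B->AA, C->ADB, D->DC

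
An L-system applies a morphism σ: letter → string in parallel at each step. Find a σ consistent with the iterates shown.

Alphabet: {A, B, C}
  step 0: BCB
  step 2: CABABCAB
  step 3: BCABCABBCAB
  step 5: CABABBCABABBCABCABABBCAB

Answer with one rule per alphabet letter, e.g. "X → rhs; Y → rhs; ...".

  step 2 ⇒ step 3: CABABCAB ⇒ B·C·AB·C·AB·B·C·AB
    A ↦ C
    B ↦ AB
    C ↦ B

A->C, B->AB, C->B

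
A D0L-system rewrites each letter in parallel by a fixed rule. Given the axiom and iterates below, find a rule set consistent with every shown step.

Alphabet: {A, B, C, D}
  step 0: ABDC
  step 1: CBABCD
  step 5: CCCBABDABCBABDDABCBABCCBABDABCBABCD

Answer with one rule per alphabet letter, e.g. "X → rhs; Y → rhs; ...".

A->CB, B->AB, C->D, D->C

  step 0 ⇒ step 1: ABDC ⇒ CB·AB·C·D
    A ↦ CB
    B ↦ AB
    C ↦ D
    D ↦ C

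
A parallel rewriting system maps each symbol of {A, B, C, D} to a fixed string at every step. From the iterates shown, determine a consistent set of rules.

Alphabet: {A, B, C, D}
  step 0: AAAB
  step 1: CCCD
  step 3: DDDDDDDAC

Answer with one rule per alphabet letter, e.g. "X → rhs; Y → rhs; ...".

  step 0 ⇒ step 1: AAAB ⇒ C·C·C·D
    A ↦ C
    B ↦ D
    C ↦ BB  (constrained at step 1)
    D ↦ DA  (constrained at step 1)

A->C, B->D, C->BB, D->DA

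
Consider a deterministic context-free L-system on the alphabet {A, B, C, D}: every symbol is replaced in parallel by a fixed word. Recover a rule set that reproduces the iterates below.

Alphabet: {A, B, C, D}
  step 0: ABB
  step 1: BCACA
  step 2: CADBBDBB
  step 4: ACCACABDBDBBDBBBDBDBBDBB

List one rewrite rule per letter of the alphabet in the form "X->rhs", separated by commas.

  step 1 ⇒ step 2: BCACA ⇒ CA·DB·B·DB·B
    A ↦ B
    B ↦ CA
    C ↦ DB
    D ↦ AC  (constrained at step 2)

A->B, B->CA, C->DB, D->AC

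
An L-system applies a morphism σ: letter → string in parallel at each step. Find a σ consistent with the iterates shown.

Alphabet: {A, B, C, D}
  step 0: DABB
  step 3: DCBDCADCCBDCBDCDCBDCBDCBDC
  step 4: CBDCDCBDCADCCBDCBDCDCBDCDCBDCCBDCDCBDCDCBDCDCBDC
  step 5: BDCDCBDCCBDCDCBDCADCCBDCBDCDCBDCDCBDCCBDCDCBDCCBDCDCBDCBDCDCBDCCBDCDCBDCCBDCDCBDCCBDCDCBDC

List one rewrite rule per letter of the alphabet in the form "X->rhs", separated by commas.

  step 4 ⇒ step 5: CBDCDCBDCADCCBDCBDCDCBDCDCBDCCBDCDCBDCDCBDCDCBDC ⇒ BDC·D·C·BDC·C·BDC·D·C·BDC·ADC·C·BDC·BDC·D·C·BDC·D·C·BDC·C·BDC·D·C·BDC·C·BDC·D·C·BDC·BDC·D·C·BDC·C·BDC·D·C·BDC·C·BDC·D·C·BDC·C·BDC·D·C·BDC
    A ↦ ADC
    B ↦ D
    C ↦ BDC
    D ↦ C

A->ADC, B->D, C->BDC, D->C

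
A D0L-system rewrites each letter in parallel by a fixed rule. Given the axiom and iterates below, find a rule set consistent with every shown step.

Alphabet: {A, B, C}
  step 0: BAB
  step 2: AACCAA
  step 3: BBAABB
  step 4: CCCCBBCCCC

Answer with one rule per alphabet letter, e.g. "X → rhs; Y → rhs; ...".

A->B, B->CC, C->A

  step 3 ⇒ step 4: BBAABB ⇒ CC·CC·B·B·CC·CC
    A ↦ B
    B ↦ CC
  step 2 ⇒ step 3: AACCAA ⇒ B·B·A·A·B·B
    C ↦ A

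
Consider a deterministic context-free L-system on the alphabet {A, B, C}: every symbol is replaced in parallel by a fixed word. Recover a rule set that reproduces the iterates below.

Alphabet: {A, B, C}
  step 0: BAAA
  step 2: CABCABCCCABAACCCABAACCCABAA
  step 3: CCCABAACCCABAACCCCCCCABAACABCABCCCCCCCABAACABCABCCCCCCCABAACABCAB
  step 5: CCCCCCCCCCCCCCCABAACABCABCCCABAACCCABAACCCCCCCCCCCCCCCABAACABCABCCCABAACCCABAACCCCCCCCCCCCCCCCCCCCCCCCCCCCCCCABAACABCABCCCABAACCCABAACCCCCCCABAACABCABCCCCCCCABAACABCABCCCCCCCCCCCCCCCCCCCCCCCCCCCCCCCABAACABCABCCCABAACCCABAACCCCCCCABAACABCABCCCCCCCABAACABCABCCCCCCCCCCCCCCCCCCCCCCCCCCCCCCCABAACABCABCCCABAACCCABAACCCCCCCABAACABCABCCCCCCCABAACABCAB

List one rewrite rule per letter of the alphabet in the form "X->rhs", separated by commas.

  step 2 ⇒ step 3: CABCABCCCABAACCCABAACCCABAA ⇒ CC·CAB·AA·CC·CAB·AA·CC·CC·CC·CAB·AA·CAB·CAB·CC·CC·CC·CAB·AA·CAB·CAB·CC·CC·CC·CAB·AA·CAB·CAB
    A ↦ CAB
    B ↦ AA
    C ↦ CC

A->CAB, B->AA, C->CC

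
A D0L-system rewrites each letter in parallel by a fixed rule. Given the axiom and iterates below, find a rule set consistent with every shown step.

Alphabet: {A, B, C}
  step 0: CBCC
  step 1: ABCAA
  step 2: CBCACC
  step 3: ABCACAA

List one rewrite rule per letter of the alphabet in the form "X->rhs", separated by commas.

  step 2 ⇒ step 3: CBCACC ⇒ A·BC·A·C·A·A
    A ↦ C
    B ↦ BC
    C ↦ A

A->C, B->BC, C->A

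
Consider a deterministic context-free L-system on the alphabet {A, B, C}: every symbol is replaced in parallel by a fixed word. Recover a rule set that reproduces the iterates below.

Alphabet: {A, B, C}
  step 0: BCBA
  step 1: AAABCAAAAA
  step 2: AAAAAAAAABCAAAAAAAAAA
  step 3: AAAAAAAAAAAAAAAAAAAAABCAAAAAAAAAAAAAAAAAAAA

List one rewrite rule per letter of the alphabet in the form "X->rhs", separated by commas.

  step 2 ⇒ step 3: AAAAAAAAABCAAAAAAAAAA ⇒ AA·AA·AA·AA·AA·AA·AA·AA·AA·AAA·BC·AA·AA·AA·AA·AA·AA·AA·AA·AA·AA
    A ↦ AA
    B ↦ AAA
    C ↦ BC

A->AA, B->AAA, C->BC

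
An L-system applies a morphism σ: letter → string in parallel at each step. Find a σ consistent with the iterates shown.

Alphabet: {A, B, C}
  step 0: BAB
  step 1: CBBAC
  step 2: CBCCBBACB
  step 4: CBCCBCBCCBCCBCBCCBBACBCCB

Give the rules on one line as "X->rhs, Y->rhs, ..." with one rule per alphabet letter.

A->BBA, B->C, C->CB

  step 1 ⇒ step 2: CBBAC ⇒ CB·C·C·BBA·CB
    A ↦ BBA
    B ↦ C
    C ↦ CB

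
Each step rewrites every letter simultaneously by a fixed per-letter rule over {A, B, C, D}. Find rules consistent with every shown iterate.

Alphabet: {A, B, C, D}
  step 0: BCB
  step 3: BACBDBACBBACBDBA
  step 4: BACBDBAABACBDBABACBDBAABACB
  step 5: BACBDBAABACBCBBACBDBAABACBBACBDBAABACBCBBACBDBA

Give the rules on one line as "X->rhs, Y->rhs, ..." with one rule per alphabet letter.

A->CB, B->BA, C->D, D->A

  step 4 ⇒ step 5: BACBDBAABACBDBABACBDBAABACB ⇒ BA·CB·D·BA·A·BA·CB·CB·BA·CB·D·BA·A·BA·CB·BA·CB·D·BA·A·BA·CB·CB·BA·CB·D·BA
    A ↦ CB
    B ↦ BA
    C ↦ D
    D ↦ A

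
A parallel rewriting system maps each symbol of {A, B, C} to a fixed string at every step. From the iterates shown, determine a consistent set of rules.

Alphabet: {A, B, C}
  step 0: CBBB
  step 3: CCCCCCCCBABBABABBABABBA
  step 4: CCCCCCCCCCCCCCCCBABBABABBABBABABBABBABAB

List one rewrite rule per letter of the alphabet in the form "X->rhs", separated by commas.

  step 3 ⇒ step 4: CCCCCCCCBABBABABBABABBA ⇒ CC·CC·CC·CC·CC·CC·CC·CC·BA·B·BA·BA·B·BA·B·BA·BA·B·BA·B·BA·BA·B
    A ↦ B
    B ↦ BA
    C ↦ CC

A->B, B->BA, C->CC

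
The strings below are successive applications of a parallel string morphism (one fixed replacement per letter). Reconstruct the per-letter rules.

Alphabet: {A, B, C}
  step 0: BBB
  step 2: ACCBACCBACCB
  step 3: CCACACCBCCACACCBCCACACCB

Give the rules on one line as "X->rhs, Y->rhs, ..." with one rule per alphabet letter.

A->CC, B->CB, C->AC

  step 2 ⇒ step 3: ACCBACCBACCB ⇒ CC·AC·AC·CB·CC·AC·AC·CB·CC·AC·AC·CB
    A ↦ CC
    B ↦ CB
    C ↦ AC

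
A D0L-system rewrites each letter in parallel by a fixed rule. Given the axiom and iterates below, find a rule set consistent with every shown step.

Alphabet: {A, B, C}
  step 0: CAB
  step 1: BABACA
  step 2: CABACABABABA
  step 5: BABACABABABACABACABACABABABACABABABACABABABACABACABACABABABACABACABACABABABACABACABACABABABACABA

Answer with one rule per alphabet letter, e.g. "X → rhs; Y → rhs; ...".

  step 1 ⇒ step 2: BABACA ⇒ CA·BA·CA·BA·BA·BA
    A ↦ BA
    B ↦ CA
    C ↦ BA

A->BA, B->CA, C->BA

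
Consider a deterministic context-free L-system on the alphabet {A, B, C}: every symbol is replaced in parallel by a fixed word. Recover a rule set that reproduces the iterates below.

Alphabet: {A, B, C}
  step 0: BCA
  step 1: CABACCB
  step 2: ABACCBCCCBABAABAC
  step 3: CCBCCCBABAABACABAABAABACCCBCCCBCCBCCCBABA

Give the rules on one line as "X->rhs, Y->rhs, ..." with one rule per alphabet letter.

  step 2 ⇒ step 3: ABACCBCCCBABAABAC ⇒ CCB·C·CCB·ABA·ABA·C·ABA·ABA·ABA·C·CCB·C·CCB·CCB·C·CCB·ABA
    A ↦ CCB
    B ↦ C
    C ↦ ABA

A->CCB, B->C, C->ABA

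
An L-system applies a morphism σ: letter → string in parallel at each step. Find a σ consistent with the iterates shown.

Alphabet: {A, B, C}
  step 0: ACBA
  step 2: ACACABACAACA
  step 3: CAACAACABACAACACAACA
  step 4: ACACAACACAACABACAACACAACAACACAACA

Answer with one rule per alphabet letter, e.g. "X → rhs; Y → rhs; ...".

A->CA, B->BA, C->A

  step 3 ⇒ step 4: CAACAACABACAACACAACA ⇒ A·CA·CA·A·CA·CA·A·CA·BA·CA·A·CA·CA·A·CA·A·CA·CA·A·CA
    A ↦ CA
    B ↦ BA
    C ↦ A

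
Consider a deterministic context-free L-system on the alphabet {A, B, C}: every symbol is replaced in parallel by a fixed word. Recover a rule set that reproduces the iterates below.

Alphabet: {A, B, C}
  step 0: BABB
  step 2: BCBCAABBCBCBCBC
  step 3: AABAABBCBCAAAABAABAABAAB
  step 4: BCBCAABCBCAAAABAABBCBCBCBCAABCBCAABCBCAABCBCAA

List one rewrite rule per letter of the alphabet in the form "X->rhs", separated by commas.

  step 3 ⇒ step 4: AABAABBCBCAAAABAABAABAAB ⇒ BC·BC·AA·BC·BC·AA·AA·B·AA·B·BC·BC·BC·BC·AA·BC·BC·AA·BC·BC·AA·BC·BC·AA
    A ↦ BC
    B ↦ AA
    C ↦ B

A->BC, B->AA, C->B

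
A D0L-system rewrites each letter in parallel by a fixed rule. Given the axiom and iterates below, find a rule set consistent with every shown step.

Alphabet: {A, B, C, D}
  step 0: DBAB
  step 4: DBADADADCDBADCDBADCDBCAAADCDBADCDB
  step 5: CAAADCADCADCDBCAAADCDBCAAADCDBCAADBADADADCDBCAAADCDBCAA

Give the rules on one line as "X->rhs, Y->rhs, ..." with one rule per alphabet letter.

A->AD, B->AA, C->DB, D->C

  step 4 ⇒ step 5: DBADADADCDBADCDBADCDBCAAADCDBADCDB ⇒ C·AA·AD·C·AD·C·AD·C·DB·C·AA·AD·C·DB·C·AA·AD·C·DB·C·AA·DB·AD·AD·AD·C·DB·C·AA·AD·C·DB·C·AA
    A ↦ AD
    B ↦ AA
    C ↦ DB
    D ↦ C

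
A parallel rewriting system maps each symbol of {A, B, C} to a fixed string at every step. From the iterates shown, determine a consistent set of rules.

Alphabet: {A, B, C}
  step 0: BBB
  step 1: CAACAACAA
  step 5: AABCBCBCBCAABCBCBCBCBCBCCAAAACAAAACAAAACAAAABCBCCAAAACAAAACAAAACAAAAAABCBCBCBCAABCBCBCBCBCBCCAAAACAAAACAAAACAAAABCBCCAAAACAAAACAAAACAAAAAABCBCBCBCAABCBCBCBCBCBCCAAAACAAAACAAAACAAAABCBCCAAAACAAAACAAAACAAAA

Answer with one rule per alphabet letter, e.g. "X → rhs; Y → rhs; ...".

  step 0 ⇒ step 1: BBB ⇒ CAA·CAA·CAA
    B ↦ CAA
    A ↦ BC  (constrained at step 1)
    C ↦ AA  (constrained at step 1)

A->BC, B->CAA, C->AA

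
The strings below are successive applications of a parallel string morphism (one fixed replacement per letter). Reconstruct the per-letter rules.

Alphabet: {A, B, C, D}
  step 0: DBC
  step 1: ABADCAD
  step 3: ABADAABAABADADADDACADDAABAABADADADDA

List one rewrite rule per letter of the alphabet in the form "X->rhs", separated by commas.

  step 0 ⇒ step 1: DBC ⇒ ABA·D·CAD
    B ↦ D
    C ↦ CAD
    D ↦ ABA
    A ↦ DA  (constrained at step 1)

A->DA, B->D, C->CAD, D->ABA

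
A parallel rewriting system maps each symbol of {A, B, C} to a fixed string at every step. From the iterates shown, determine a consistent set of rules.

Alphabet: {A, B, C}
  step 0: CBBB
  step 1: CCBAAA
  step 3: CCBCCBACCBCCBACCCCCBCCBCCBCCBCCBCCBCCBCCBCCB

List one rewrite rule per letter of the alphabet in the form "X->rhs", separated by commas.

A->CCC, B->A, C->CCB

  step 0 ⇒ step 1: CBBB ⇒ CCB·A·A·A
    B ↦ A
    C ↦ CCB
    A ↦ CCC  (constrained at step 1)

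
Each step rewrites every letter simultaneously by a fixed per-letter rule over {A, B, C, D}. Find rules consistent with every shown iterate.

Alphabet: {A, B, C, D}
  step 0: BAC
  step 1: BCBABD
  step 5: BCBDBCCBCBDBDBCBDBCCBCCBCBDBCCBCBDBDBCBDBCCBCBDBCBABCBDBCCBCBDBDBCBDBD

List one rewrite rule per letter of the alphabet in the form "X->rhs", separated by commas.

A->BA, B->BC, C->BD, D->C

  step 0 ⇒ step 1: BAC ⇒ BC·BA·BD
    A ↦ BA
    B ↦ BC
    C ↦ BD
    D ↦ C  (constrained at step 1)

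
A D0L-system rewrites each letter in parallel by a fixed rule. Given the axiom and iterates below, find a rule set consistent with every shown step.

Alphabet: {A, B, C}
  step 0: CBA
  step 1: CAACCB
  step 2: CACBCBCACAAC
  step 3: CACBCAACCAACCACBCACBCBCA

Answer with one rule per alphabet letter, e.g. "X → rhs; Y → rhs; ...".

A->CB, B->AC, C->CA

  step 2 ⇒ step 3: CACBCBCACAAC ⇒ CA·CB·CA·AC·CA·AC·CA·CB·CA·CB·CB·CA
    A ↦ CB
    B ↦ AC
    C ↦ CA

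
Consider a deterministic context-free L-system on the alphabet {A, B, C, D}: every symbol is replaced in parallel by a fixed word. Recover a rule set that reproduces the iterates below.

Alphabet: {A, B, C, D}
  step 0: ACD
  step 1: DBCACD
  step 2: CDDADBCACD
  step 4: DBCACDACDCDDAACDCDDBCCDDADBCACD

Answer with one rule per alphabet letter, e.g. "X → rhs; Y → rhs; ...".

A->DBC, B->D, C->A, D->CD

  step 1 ⇒ step 2: DBCACD ⇒ CD·D·A·DBC·A·CD
    A ↦ DBC
    B ↦ D
    C ↦ A
    D ↦ CD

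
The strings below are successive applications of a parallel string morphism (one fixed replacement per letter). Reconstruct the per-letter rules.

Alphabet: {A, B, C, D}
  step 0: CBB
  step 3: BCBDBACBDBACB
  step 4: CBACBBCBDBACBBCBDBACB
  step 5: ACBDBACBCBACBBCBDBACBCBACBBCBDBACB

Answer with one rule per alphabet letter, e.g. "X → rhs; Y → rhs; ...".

  step 4 ⇒ step 5: CBACBBCBDBACBBCBDBACB ⇒ A·CB·DB·A·CB·CB·A·CB·B·CB·DB·A·CB·CB·A·CB·B·CB·DB·A·CB
    A ↦ DB
    B ↦ CB
    C ↦ A
    D ↦ B

A->DB, B->CB, C->A, D->B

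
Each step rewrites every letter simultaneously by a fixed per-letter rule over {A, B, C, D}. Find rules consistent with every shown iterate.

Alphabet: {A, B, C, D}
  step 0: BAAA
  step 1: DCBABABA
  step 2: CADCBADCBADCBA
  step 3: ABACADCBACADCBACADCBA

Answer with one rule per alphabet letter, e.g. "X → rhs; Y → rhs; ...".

  step 2 ⇒ step 3: CADCBADCBADCBA ⇒ A·BA·C·A·DC·BA·C·A·DC·BA·C·A·DC·BA
    A ↦ BA
    B ↦ DC
    C ↦ A
    D ↦ C

A->BA, B->DC, C->A, D->C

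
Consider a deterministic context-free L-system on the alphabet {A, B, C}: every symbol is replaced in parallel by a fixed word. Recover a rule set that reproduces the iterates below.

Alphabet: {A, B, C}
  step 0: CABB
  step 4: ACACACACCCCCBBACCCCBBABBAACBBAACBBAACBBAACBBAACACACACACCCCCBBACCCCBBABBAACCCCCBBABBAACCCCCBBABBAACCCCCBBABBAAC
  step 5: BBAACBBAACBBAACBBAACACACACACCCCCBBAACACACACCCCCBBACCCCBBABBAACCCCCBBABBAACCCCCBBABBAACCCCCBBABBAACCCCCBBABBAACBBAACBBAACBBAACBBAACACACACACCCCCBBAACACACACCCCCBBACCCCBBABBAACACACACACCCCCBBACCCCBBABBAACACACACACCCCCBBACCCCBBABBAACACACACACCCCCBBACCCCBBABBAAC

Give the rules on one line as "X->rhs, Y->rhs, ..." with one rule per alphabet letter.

A->BBA, B->CC, C->AC

  step 4 ⇒ step 5: ACACACACCCCCBBACCCCBBABBAACBBAACBBAACBBAACBBAACACACACACCCCCBBACCCCBBABBAACCCCCBBABBAACCCCCBBABBAACCCCCBBABBAAC ⇒ BBA·AC·BBA·AC·BBA·AC·BBA·AC·AC·AC·AC·AC·CC·CC·BBA·AC·AC·AC·AC·CC·CC·BBA·CC·CC·BBA·BBA·AC·CC·CC·BBA·BBA·AC·CC·CC·BBA·BBA·AC·CC·CC·BBA·BBA·AC·CC·CC·BBA·BBA·AC·BBA·AC·BBA·AC·BBA·AC·BBA·AC·AC·AC·AC·AC·CC·CC·BBA·AC·AC·AC·AC·CC·CC·BBA·CC·CC·BBA·BBA·AC·AC·AC·AC·AC·CC·CC·BBA·CC·CC·BBA·BBA·AC·AC·AC·AC·AC·CC·CC·BBA·CC·CC·BBA·BBA·AC·AC·AC·AC·AC·CC·CC·BBA·CC·CC·BBA·BBA·AC
    A ↦ BBA
    B ↦ CC
    C ↦ AC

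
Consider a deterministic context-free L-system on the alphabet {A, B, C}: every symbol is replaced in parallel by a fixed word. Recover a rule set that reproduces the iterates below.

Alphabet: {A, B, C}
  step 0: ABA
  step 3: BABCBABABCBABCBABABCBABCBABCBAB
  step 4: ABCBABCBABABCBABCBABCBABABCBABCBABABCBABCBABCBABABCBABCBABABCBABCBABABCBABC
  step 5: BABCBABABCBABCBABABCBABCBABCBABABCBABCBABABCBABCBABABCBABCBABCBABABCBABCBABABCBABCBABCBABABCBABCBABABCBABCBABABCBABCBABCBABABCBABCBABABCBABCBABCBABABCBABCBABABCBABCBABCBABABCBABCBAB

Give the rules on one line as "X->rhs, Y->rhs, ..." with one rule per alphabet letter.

  step 4 ⇒ step 5: ABCBABCBABABCBABCBABCBABABCBABCBABABCBABCBABCBABABCBABCBABABCBABCBABABCBABC ⇒ B·ABC·BAB·ABC·B·ABC·BAB·ABC·B·ABC·B·ABC·BAB·ABC·B·ABC·BAB·ABC·B·ABC·BAB·ABC·B·ABC·B·ABC·BAB·ABC·B·ABC·BAB·ABC·B·ABC·B·ABC·BAB·ABC·B·ABC·BAB·ABC·B·ABC·BAB·ABC·B·ABC·B·ABC·BAB·ABC·B·ABC·BAB·ABC·B·ABC·B·ABC·BAB·ABC·B·ABC·BAB·ABC·B·ABC·B·ABC·BAB·ABC·B·ABC·BAB
    A ↦ B
    B ↦ ABC
    C ↦ BAB

A->B, B->ABC, C->BAB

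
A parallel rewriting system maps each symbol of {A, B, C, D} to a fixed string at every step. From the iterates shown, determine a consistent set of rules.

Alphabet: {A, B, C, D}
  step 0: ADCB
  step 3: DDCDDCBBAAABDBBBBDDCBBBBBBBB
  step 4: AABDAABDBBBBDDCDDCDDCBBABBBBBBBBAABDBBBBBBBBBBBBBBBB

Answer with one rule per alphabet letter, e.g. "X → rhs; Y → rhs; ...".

  step 3 ⇒ step 4: DDCDDCBBAAABDBBBBDDCBBBBBBBB ⇒ A·A·BD·A·A·BD·BB·BB·DDC·DDC·DDC·BB·A·BB·BB·BB·BB·A·A·BD·BB·BB·BB·BB·BB·BB·BB·BB
    A ↦ DDC
    B ↦ BB
    C ↦ BD
    D ↦ A

A->DDC, B->BB, C->BD, D->A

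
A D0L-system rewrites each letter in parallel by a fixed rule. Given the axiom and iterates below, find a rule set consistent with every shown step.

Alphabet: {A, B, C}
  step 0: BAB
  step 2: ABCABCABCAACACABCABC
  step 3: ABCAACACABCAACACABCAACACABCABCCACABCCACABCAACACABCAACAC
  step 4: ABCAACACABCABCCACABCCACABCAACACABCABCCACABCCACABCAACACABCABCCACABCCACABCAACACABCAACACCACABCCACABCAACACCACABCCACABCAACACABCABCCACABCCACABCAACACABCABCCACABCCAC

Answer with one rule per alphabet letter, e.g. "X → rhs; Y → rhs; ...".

  step 3 ⇒ step 4: ABCAACACABCAACACABCAACACABCABCCACABCCACABCAACACABCAACAC ⇒ ABC·AA·CAC·ABC·ABC·CAC·ABC·CAC·ABC·AA·CAC·ABC·ABC·CAC·ABC·CAC·ABC·AA·CAC·ABC·ABC·CAC·ABC·CAC·ABC·AA·CAC·ABC·AA·CAC·CAC·ABC·CAC·ABC·AA·CAC·CAC·ABC·CAC·ABC·AA·CAC·ABC·ABC·CAC·ABC·CAC·ABC·AA·CAC·ABC·ABC·CAC·ABC·CAC
    A ↦ ABC
    B ↦ AA
    C ↦ CAC

A->ABC, B->AA, C->CAC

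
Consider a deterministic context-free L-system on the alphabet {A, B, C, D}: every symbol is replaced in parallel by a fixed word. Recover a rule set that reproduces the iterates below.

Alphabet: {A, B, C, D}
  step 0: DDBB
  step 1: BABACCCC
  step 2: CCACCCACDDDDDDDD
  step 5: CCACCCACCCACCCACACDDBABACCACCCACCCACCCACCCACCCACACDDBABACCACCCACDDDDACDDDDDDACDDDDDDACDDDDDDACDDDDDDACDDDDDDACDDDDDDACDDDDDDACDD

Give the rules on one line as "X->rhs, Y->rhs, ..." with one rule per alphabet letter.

  step 1 ⇒ step 2: BABACCCC ⇒ CC·AC·CC·AC·DD·DD·DD·DD
    A ↦ AC
    B ↦ CC
    C ↦ DD
  step 0 ⇒ step 1: DDBB ⇒ BA·BA·CC·CC
    D ↦ BA

A->AC, B->CC, C->DD, D->BA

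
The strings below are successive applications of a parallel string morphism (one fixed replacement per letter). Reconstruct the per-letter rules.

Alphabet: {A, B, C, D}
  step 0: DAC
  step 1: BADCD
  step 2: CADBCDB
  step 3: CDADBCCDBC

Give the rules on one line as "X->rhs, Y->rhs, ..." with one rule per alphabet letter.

A->AD, B->C, C->CD, D->B

  step 2 ⇒ step 3: CADBCDB ⇒ CD·AD·B·C·CD·B·C
    A ↦ AD
    B ↦ C
    C ↦ CD
    D ↦ B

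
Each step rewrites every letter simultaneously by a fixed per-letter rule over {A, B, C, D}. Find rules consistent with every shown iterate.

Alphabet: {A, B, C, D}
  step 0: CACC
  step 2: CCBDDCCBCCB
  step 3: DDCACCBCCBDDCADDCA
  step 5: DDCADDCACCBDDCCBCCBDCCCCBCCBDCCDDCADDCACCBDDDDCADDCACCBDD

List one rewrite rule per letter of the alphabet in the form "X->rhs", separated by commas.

  step 2 ⇒ step 3: CCBDDCCBCCB ⇒ D·D·CA·CCB·CCB·D·D·CA·D·D·CA
    B ↦ CA
    C ↦ D
    D ↦ CCB
    A ↦ CC  (constrained at step 0)

A->CC, B->CA, C->D, D->CCB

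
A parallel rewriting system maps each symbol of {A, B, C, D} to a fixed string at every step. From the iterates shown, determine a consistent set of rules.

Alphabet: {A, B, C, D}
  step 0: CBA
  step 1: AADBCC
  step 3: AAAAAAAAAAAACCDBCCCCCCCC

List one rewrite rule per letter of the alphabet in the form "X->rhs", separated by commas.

A->CC, B->DB, C->AA, D->CC

  step 0 ⇒ step 1: CBA ⇒ AA·DB·CC
    A ↦ CC
    B ↦ DB
    C ↦ AA
    D ↦ CC  (constrained at step 1)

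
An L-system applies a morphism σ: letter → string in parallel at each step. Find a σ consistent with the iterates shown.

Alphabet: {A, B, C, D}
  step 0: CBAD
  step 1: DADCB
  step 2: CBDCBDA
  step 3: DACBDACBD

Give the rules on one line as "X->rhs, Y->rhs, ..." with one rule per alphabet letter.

  step 2 ⇒ step 3: CBDCBDA ⇒ D·A·CB·D·A·CB·D
    A ↦ D
    B ↦ A
    C ↦ D
    D ↦ CB

A->D, B->A, C->D, D->CB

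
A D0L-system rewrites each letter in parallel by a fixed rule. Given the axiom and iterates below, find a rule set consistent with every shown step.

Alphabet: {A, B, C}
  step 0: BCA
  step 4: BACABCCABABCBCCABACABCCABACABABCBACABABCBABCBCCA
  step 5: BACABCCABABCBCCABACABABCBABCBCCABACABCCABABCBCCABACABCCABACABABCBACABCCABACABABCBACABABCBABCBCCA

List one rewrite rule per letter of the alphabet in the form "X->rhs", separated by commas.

A->CA, B->BA, C->BC

  step 4 ⇒ step 5: BACABCCABABCBCCABACABCCABACABABCBACABABCBABCBCCA ⇒ BA·CA·BC·CA·BA·BC·BC·CA·BA·CA·BA·BC·BA·BC·BC·CA·BA·CA·BC·CA·BA·BC·BC·CA·BA·CA·BC·CA·BA·CA·BA·BC·BA·CA·BC·CA·BA·CA·BA·BC·BA·CA·BA·BC·BA·BC·BC·CA
    A ↦ CA
    B ↦ BA
    C ↦ BC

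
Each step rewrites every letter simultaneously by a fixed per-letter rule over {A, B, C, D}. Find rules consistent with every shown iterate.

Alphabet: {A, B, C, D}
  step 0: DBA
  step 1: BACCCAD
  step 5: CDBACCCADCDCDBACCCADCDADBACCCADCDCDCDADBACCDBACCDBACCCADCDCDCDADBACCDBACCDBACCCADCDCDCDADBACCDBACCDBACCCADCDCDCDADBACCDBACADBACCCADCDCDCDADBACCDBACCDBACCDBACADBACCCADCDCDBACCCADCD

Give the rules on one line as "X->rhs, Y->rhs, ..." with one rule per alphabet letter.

  step 0 ⇒ step 1: DBA ⇒ BAC·CC·AD
    A ↦ AD
    B ↦ CC
    D ↦ BAC
    C ↦ CD  (constrained at step 1)

A->AD, B->CC, C->CD, D->BAC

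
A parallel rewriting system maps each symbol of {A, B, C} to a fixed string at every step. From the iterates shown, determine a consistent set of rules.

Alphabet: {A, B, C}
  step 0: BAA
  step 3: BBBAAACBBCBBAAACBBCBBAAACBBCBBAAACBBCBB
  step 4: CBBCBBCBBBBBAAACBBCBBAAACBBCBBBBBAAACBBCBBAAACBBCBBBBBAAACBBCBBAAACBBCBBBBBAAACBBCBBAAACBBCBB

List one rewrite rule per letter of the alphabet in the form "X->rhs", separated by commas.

A->B, B->CBB, C->AAA

  step 3 ⇒ step 4: BBBAAACBBCBBAAACBBCBBAAACBBCBBAAACBBCBB ⇒ CBB·CBB·CBB·B·B·B·AAA·CBB·CBB·AAA·CBB·CBB·B·B·B·AAA·CBB·CBB·AAA·CBB·CBB·B·B·B·AAA·CBB·CBB·AAA·CBB·CBB·B·B·B·AAA·CBB·CBB·AAA·CBB·CBB
    A ↦ B
    B ↦ CBB
    C ↦ AAA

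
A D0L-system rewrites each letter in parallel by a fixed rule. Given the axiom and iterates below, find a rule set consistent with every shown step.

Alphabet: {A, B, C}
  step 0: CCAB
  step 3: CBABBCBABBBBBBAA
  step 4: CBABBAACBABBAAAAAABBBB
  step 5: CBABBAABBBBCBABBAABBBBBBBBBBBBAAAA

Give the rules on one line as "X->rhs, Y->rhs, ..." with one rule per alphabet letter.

A->BB, B->A, C->CB

  step 4 ⇒ step 5: CBABBAACBABBAAAAAABBBB ⇒ CB·A·BB·A·A·BB·BB·CB·A·BB·A·A·BB·BB·BB·BB·BB·BB·A·A·A·A
    A ↦ BB
    B ↦ A
    C ↦ CB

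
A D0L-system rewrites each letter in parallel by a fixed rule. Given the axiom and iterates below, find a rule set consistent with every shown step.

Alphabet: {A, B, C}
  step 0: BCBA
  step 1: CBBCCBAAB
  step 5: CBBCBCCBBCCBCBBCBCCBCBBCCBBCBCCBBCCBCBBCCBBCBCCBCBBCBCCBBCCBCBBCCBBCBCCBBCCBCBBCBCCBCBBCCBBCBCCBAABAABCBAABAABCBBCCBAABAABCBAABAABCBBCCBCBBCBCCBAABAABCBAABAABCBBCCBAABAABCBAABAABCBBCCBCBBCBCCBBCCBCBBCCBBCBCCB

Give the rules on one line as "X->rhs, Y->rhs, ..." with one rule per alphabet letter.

A->AAB, B->CB, C->BC

  step 0 ⇒ step 1: BCBA ⇒ CB·BC·CB·AAB
    A ↦ AAB
    B ↦ CB
    C ↦ BC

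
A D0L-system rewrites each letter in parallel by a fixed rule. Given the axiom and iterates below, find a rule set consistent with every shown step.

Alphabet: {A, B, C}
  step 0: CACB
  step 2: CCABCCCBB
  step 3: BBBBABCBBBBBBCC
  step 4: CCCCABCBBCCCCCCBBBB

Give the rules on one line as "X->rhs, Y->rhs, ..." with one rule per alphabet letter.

A->AB, B->C, C->BB

  step 3 ⇒ step 4: BBBBABCBBBBBBCC ⇒ C·C·C·C·AB·C·BB·C·C·C·C·C·C·BB·BB
    A ↦ AB
    B ↦ C
    C ↦ BB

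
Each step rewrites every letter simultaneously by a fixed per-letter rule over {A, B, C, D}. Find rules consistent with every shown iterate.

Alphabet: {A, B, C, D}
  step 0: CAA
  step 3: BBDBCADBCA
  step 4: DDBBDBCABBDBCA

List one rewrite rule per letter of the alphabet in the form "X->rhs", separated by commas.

  step 3 ⇒ step 4: BBDBCADBCA ⇒ D·D·BB·D·B·CA·BB·D·B·CA
    A ↦ CA
    B ↦ D
    C ↦ B
    D ↦ BB

A->CA, B->D, C->B, D->BB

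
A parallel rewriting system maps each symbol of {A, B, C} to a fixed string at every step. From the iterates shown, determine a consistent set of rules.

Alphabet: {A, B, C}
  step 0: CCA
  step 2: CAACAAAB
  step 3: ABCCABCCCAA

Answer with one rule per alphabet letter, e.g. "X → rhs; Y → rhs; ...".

  step 2 ⇒ step 3: CAACAAAB ⇒ AB·C·C·AB·C·C·C·AA
    A ↦ C
    B ↦ AA
    C ↦ AB

A->C, B->AA, C->AB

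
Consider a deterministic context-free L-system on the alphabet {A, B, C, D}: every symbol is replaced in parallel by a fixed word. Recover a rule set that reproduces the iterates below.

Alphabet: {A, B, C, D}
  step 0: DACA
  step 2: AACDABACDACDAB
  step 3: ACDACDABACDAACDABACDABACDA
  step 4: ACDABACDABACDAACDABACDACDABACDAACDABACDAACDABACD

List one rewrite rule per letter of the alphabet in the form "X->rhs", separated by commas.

A->ACD, B->A, C->A, D->B

  step 3 ⇒ step 4: ACDACDABACDAACDABACDABACDA ⇒ ACD·A·B·ACD·A·B·ACD·A·ACD·A·B·ACD·ACD·A·B·ACD·A·ACD·A·B·ACD·A·ACD·A·B·ACD
    A ↦ ACD
    B ↦ A
    C ↦ A
    D ↦ B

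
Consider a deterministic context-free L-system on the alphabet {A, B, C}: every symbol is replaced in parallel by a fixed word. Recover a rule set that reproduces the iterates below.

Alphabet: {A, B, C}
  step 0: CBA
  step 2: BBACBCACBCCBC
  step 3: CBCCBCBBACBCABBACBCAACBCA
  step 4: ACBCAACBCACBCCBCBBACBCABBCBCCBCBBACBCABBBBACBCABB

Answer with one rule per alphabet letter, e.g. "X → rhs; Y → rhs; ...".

A->BB, B->CBC, C->A

  step 3 ⇒ step 4: CBCCBCBBACBCABBACBCAACBCA ⇒ A·CBC·A·A·CBC·A·CBC·CBC·BB·A·CBC·A·BB·CBC·CBC·BB·A·CBC·A·BB·BB·A·CBC·A·BB
    A ↦ BB
    B ↦ CBC
    C ↦ A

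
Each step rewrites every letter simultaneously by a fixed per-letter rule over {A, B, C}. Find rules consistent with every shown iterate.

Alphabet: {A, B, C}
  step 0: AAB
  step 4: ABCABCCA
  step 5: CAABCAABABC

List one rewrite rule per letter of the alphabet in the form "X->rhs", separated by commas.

  step 4 ⇒ step 5: ABCABCCA ⇒ C·A·AB·C·A·AB·AB·C
    A ↦ C
    B ↦ A
    C ↦ AB

A->C, B->A, C->AB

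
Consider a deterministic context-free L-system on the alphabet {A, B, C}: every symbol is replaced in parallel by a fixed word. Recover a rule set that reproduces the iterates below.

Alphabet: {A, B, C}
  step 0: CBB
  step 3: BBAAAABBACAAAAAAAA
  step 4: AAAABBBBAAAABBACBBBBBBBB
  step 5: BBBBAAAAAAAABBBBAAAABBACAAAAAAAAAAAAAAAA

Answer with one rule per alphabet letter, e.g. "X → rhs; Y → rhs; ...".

  step 4 ⇒ step 5: AAAABBBBAAAABBACBBBBBBBB ⇒ B·B·B·B·AA·AA·AA·AA·B·B·B·B·AA·AA·B·BAC·AA·AA·AA·AA·AA·AA·AA·AA
    A ↦ B
    B ↦ AA
    C ↦ BAC

A->B, B->AA, C->BAC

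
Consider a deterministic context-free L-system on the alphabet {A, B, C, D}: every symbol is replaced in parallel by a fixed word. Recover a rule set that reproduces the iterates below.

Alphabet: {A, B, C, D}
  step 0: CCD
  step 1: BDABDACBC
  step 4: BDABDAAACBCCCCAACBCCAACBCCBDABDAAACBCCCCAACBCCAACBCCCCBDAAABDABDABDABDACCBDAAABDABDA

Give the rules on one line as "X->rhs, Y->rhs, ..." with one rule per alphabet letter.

A->C, B->AA, C->BDA, D->CBC

  step 0 ⇒ step 1: CCD ⇒ BDA·BDA·CBC
    C ↦ BDA
    D ↦ CBC
    A ↦ C  (constrained at step 1)
    B ↦ AA  (constrained at step 1)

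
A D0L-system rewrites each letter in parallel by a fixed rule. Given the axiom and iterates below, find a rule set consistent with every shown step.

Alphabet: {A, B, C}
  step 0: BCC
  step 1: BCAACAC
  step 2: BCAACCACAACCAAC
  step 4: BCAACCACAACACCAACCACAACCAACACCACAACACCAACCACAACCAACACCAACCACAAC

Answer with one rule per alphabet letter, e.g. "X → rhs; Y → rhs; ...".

  step 1 ⇒ step 2: BCAACAC ⇒ BCA·AC·CA·CA·AC·CA·AC
    A ↦ CA
    B ↦ BCA
    C ↦ AC

A->CA, B->BCA, C->AC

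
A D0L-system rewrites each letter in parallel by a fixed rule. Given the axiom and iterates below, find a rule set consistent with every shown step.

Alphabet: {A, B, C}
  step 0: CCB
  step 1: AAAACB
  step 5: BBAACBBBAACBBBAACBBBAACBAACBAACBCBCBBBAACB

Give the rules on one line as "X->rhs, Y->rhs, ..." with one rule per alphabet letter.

A->B, B->CB, C->AA

  step 0 ⇒ step 1: CCB ⇒ AA·AA·CB
    B ↦ CB
    C ↦ AA
    A ↦ B  (constrained at step 1)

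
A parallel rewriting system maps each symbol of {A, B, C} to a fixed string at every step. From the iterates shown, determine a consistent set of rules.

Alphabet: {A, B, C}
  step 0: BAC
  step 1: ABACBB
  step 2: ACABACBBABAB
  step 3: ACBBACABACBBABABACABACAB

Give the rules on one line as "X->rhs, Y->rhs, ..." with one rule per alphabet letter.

  step 2 ⇒ step 3: ACABACBBABAB ⇒ AC·BB·AC·AB·AC·BB·AB·AB·AC·AB·AC·AB
    A ↦ AC
    B ↦ AB
    C ↦ BB

A->AC, B->AB, C->BB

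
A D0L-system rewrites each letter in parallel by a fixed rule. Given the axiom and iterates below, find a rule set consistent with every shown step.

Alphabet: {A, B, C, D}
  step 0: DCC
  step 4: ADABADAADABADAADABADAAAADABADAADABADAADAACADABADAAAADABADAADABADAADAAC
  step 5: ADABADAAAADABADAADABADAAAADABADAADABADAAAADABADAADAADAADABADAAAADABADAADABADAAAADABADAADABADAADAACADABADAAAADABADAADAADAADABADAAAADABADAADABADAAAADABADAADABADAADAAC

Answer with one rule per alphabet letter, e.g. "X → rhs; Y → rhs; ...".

  step 4 ⇒ step 5: ADABADAADABADAADABADAAAADABADAADABADAADAACADABADAAAADABADAADABADAADAAC ⇒ ADA·B·ADA·AA·ADA·B·ADA·ADA·B·ADA·AA·ADA·B·ADA·ADA·B·ADA·AA·ADA·B·ADA·ADA·ADA·ADA·B·ADA·AA·ADA·B·ADA·ADA·B·ADA·AA·ADA·B·ADA·ADA·B·ADA·ADA·AC·ADA·B·ADA·AA·ADA·B·ADA·ADA·ADA·ADA·B·ADA·AA·ADA·B·ADA·ADA·B·ADA·AA·ADA·B·ADA·ADA·B·ADA·ADA·AC
    A ↦ ADA
    B ↦ AA
    C ↦ AC
    D ↦ B

A->ADA, B->AA, C->AC, D->B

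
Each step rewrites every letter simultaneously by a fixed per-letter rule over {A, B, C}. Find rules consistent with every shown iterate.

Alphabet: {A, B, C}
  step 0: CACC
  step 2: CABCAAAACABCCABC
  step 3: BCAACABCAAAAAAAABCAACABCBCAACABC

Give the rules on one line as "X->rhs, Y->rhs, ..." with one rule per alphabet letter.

  step 2 ⇒ step 3: CABCAAAACABCCABC ⇒ BC·AA·CA·BC·AA·AA·AA·AA·BC·AA·CA·BC·BC·AA·CA·BC
    A ↦ AA
    B ↦ CA
    C ↦ BC

A->AA, B->CA, C->BC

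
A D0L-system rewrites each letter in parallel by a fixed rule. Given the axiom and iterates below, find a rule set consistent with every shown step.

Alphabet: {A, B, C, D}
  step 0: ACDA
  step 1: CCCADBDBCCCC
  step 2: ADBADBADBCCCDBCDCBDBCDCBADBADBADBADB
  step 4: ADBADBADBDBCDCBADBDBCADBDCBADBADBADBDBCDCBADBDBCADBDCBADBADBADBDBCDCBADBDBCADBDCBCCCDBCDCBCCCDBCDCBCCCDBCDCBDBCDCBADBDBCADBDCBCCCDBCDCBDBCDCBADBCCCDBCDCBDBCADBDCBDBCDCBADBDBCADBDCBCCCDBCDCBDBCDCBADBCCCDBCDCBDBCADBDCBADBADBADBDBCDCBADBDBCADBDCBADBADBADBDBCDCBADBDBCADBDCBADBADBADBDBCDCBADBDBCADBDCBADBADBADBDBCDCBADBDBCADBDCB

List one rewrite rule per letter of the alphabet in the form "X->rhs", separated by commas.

  step 1 ⇒ step 2: CCCADBDBCCCC ⇒ ADB·ADB·ADB·CCC·DBC·DCB·DBC·DCB·ADB·ADB·ADB·ADB
    A ↦ CCC
    B ↦ DCB
    C ↦ ADB
    D ↦ DBC

A->CCC, B->DCB, C->ADB, D->DBC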